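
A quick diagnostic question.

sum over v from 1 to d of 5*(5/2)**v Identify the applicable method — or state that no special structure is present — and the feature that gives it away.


Method: the geometric series formula — the ratio of consecutive terms is the constant 5/2, independent of the index — a geometric sum.


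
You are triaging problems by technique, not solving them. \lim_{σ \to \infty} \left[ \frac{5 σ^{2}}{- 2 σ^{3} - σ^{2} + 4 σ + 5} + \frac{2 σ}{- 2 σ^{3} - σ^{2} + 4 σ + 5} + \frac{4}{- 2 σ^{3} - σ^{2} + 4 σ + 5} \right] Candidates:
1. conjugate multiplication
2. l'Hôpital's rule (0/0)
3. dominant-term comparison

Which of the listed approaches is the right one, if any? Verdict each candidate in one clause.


Verdict: dominant-term comparison — as σ grows, only the highest-degree terms matter — compare leading terms and read the limit off.
- conjugate multiplication — multiplying by a conjugate would not remove any indeterminacy here.
- l'Hôpital's rule (0/0) — as a single quotient the expression runs to ∞/∞ at the limit point — an at-infinity form of the rule would apply, though the leading-growth comparison is the direct reading.
- dominant-term comparison: a fit — the right tool for this form.


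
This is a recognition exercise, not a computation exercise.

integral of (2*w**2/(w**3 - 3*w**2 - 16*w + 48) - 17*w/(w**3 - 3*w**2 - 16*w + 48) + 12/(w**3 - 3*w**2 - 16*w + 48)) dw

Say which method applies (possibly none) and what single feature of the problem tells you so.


Method: partial fractions — the integrand is a proper rational function and its denominator w**3 - 3*w**2 - 16*w + 48 factors into distinct pieces, so it splits into simple fractions.


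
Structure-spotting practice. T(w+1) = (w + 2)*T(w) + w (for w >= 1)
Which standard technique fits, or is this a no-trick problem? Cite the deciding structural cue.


Method: a summation factor — one-term recursion with variable weight w + 2 is solved by product normalization, not by root-finding.


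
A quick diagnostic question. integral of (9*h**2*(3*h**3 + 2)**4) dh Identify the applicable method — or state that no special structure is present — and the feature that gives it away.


Diagnosis: u-substitution — set u = 3*h**3 + 2: a constant multiple of its derivative, namely 9*h**2, is present as a factor once the integrand is collected, so the du is sitting there waiting. Expanding everything out would also get there; the substitution is the systematic route.


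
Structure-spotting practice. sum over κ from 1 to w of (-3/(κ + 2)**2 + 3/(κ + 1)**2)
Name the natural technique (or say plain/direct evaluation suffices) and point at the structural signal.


Verdict: telescoping — spot the paired structure — each term adds 3/(κ + 1)**2 and subtracts its successor value, which the next term restores: the definition of a telescoping chain.


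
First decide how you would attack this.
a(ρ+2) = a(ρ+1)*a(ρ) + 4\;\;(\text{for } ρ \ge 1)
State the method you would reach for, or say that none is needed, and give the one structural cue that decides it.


Method: no special technique — no ansatz, no master substitution, no summation factor survives the nonlinearity here.


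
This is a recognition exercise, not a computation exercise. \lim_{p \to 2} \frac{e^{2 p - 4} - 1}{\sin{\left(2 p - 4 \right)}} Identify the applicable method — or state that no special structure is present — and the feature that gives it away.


Verdict: l'Hôpital's rule (0/0) — the 0/0 form at 2 is the signature situation for l'Hôpital's rule. Expanding numerator and denominator to first order gives the same value — the rule automates exactly that.


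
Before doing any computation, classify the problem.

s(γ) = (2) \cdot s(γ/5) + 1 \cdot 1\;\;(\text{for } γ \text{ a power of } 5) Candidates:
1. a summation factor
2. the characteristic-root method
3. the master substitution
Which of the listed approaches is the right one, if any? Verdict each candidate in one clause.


Verdict: the master substitution — treat m = log base 5 of γ as the new clock: one recursion step advances m by one while γ scales by 5.
- a summation factor: the recursion divides its index rather than shifting it — there is no previous-term chain for a summation factor to telescope.
- the characteristic-root method: the recursion divides its index rather than shifting it — outside the constant-shift family the root method covers.
- the master substitution — applies; the problem has the shape this method handles.


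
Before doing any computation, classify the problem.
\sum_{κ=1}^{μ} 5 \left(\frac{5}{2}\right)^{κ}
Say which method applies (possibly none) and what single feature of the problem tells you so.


Best approach: the geometric series formula — consecutive terms stand in a fixed index-free ratio — the geometric sum formula closes it.


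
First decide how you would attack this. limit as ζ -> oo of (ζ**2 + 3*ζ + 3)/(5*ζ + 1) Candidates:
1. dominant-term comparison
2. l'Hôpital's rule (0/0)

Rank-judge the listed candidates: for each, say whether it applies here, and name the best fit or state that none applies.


Method: dominant-term comparison — divide by the highest power of ζ present: lower-order terms vanish and the dominant ratio remains.
- dominant-term comparison: applies; the problem has the shape this method handles.
- l'Hôpital's rule (0/0): viewed as a single quotient this runs to ∞/∞, not the 0/0 clash this candidate addresses; an at-infinity variant of the rule would resolve it, but comparing leading growth reads the answer without differentiating.


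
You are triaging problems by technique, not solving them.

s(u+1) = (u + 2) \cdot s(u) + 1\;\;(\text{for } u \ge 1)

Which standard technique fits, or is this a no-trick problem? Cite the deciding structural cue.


Diagnosis: a summation factor — an index-dependent multiplier u + 2 rules out characteristic roots; a summation factor converts it to a pure difference.


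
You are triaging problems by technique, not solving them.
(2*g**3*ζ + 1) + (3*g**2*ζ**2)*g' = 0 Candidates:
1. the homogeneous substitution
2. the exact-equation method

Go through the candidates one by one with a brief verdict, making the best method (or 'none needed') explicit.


Diagnosis: the exact-equation method — because the two cross partials coincide, the form is conservative as written — recover its potential in (ζ, g).
- the homogeneous substitution — rescaling both variables together changes the slope, so no ratio substitution collapses it.
- the exact-equation method: applies; the problem has the shape this method handles.


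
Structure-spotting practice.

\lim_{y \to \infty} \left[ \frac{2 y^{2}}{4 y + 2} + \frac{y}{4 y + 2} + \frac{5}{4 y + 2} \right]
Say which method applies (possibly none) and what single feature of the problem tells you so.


Best approach: dominant-term comparison — divide by the highest power of y present: lower-order terms vanish and the dominant ratio remains. As a single quotient, the ∞/∞ shape would yield to repeated differentiation as well — the growth comparison gets there in one look.


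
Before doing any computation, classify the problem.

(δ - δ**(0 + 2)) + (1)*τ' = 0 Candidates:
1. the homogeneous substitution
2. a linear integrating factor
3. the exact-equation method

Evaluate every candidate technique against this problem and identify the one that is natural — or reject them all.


Diagnosis: no special technique — the slope is a function of δ alone, so integrate both sides directly.
- the homogeneous substitution — solved for the derivative, the right side changes under joint scaling of the two variables.
- a linear integrating factor: with the unknown absent the integrating factor is a formality; direct integration is the working structure.
- the exact-equation method — the unknown never enters the equation — exactness holds emptily, with nothing for the method to add.


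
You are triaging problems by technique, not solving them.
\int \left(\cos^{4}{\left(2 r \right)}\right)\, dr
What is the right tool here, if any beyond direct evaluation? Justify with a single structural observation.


Diagnosis: a trigonometric identity — the even exponent on \cos^{4}{\left(2 r \right)} signals one move: rewrite via cos of the doubled angle.


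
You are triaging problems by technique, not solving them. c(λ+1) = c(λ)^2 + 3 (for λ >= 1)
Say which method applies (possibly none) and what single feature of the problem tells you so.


Technique: no special technique — nonlinear feedback in the recursion rules out every root- or factor-based technique.


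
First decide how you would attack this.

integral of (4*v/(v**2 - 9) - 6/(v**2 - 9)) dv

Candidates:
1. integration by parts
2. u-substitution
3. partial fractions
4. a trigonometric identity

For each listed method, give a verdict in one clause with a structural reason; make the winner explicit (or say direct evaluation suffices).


Best approach: partial fractions — each factor of v**2 - 9 owns one elementary piece of the integrand — separate them and integrate piecewise.
- integration by parts: no split into a nonconstant polynomial times one of the standard kernels — exp, sine, or cosine of a linear argument, or a logarithm — applies here.
- u-substitution — no subexpression of the integrand serves as a whole-integral substitution inner — individual terms may offer their own, but none carries its derivative as a factor of the full integrand; a working change of variable would have to be constructed from outside the expression.
- partial fractions: a fit — the right tool for this form.
- a trigonometric identity — there is no trigonometric structure at all — the integrand carries no sine or cosine to rewrite.


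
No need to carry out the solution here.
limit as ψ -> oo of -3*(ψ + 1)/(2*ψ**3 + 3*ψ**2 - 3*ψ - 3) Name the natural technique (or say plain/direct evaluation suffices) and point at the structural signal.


Diagnosis: dominant-term comparison — at large ψ only the top-degree terms survive; compare the leading terms and the limit falls out. l'Hôpital's at-infinity variant applies to the expression viewed as a single quotient; the leading-term comparison is the direct route.


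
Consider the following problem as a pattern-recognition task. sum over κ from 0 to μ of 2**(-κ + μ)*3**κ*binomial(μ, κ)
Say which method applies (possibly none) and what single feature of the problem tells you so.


Technique: the binomial theorem — terms weighting binomial(μ, κ) against matched powers of 3 and 2 reassemble into (3 + 2)^μ by the binomial theorem.


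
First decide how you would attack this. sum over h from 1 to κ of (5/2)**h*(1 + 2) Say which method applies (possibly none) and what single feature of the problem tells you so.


Technique: the geometric series formula — each summand is the previous one scaled by 5/2; that constant multiplier is itself the geometric structure.


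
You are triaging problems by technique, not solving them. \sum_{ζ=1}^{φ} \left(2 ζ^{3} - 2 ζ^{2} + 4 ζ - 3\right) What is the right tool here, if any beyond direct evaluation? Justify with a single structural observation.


Diagnosis: no special technique — Faulhaber territory: sum each constant-multiple power of ζ with its closed-form formula, no trick required.


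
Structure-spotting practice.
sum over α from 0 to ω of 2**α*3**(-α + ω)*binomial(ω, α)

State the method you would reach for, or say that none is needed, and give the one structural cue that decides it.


Method: the binomial theorem — binomial coefficients against complementary powers of 2 and 3: recognize the binomial expansion and resum.


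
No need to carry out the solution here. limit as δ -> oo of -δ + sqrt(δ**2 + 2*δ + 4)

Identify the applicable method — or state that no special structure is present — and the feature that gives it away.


Technique: conjugate multiplication — an infinity-minus-infinity difference with a surviving radical — multiply by the conjugate to cancel the divergence.


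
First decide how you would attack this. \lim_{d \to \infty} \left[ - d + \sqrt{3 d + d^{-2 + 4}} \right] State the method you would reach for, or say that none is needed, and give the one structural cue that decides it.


Best approach: conjugate multiplication — infinity minus infinity with a radical in play — multiply by the conjugate so the divergences of \sqrt{3 d + d^{-2 + 4}} and d annihilate.


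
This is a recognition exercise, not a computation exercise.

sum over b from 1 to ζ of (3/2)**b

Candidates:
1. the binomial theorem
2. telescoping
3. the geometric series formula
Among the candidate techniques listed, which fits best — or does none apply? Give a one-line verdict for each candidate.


Technique: the geometric series formula — consecutive terms stand in a fixed index-free ratio — the geometric sum formula closes it.
- the binomial theorem: there is no sum-raised-to-a-power identity hiding in these terms.
- telescoping: as presented, consecutive terms share no shifted copy to cancel against — no rewrite is on display to change that.
- the geometric series formula: applicable, and directly so.


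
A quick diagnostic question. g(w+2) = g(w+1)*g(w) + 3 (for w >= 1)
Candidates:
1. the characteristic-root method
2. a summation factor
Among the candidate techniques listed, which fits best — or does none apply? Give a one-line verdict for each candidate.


Technique: no special technique — the new term depends nonlinearly on the old ones, which disqualifies every superposition-based technique.
- the characteristic-root method — the recursion is nonlinear in the sequence values, so no linear-modes ansatz applies.
- a summation factor: the recursion is nonlinear — outside the first-order linear family a summation factor addresses.


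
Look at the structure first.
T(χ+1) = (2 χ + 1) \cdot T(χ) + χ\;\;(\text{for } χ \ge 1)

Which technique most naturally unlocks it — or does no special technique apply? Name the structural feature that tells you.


Diagnosis: a summation factor — an index-dependent multiplier 2 χ + 1 rules out characteristic roots; a summation factor converts it to a pure difference.


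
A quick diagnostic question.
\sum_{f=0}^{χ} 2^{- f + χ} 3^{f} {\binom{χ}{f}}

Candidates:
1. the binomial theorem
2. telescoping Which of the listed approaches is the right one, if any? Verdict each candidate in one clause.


Verdict: the binomial theorem — binomial coefficients against complementary powers of 3 and 2: recognize the binomial expansion and resum.
- the binomial theorem: yes, a natural case for it.
- telescoping — neither a shifted-difference shape nor integer-spaced poles are present.


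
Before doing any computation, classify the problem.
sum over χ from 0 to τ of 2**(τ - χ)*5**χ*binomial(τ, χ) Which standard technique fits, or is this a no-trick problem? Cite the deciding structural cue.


Method: the binomial theorem — the binomial coefficients weight matched powers of 5 and 2, which is exactly the expansion of a binomial power.


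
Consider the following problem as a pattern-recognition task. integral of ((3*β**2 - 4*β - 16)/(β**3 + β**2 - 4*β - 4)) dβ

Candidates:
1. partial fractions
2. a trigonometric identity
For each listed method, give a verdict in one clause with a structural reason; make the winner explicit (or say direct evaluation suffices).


Technique: partial fractions — the bottom factors while the top stays lower-degree — split into simple fractions and integrate piece by piece.
- partial fractions — yes, a natural case for it.
- a trigonometric identity: no sine or cosine appears, so there is nothing for a trigonometric identity to act on.


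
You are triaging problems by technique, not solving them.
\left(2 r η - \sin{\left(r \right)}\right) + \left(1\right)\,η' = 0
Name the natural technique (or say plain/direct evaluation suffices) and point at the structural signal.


Best approach: a linear integrating factor — η appears only to the first power with coefficient 2 r — the classic integrating-factor setup.


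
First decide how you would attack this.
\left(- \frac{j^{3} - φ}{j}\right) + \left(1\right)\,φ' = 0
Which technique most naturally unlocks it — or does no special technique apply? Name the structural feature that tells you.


Diagnosis: a linear integrating factor — linear in the unknown with genuine forcing: multiply through by the exponential of the integrated coefficient and the left side closes into one derivative.


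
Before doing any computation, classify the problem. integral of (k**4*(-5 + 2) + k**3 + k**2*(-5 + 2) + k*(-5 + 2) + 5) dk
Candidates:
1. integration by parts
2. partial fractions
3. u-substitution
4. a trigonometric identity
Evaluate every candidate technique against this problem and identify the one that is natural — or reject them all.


Method: no special technique — every term is a constant multiple of a power of k; term-wise power-rule integration needs no preliminary transformation.
- integration by parts — splitting off a factor buys nothing — the integrand integrates directly without parts.
- partial fractions: there is no rational-function structure to decompose.
- u-substitution: no substitution does more than relabel what direct integration already handles.
- a trigonometric identity: with no trigonometric functions present, identity rewriting has no target.


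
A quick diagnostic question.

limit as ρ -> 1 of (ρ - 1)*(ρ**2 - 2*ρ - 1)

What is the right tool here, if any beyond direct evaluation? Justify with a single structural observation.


Method: no special technique — the expression is continuous at the evaluation point — substitute directly; no indeterminate form appears.


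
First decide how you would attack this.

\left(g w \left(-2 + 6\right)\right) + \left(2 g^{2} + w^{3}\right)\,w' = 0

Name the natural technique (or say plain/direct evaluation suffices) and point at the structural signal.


Best approach: the exact-equation method — the cross partial derivatives of g w \left(-2 + 6\right) and 2 g^{2} + w^{3} agree, so the left side is the total differential of one potential in g and w.


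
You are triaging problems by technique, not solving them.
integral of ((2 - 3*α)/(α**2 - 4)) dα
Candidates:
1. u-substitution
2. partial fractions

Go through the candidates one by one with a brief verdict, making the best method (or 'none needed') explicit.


Verdict: partial fractions — the denominator α**2 - 4 factors, so the quotient decomposes into elementary partial fractions term by term.
- u-substitution — no subexpression of the integrand serves as a whole-integral substitution inner — individual terms may offer their own, but none carries its derivative as a factor of the full integrand; a working change of variable would have to be constructed from outside the expression.
- partial fractions — applicable, and directly so.


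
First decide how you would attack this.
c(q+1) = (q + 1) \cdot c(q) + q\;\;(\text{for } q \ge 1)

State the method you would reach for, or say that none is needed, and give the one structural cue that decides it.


Verdict: a summation factor — one-term recursion with variable weight q + 1 is solved by product normalization, not by root-finding.


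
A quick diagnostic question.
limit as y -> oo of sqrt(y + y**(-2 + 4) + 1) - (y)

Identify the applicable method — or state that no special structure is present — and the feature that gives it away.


Verdict: conjugate multiplication — an infinity-minus-infinity difference with a surviving radical — multiply by the conjugate to cancel the divergence.


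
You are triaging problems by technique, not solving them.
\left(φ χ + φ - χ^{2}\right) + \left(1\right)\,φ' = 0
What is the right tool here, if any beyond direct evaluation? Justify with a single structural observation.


Method: a linear integrating factor — linear in the unknown with genuine forcing: multiply through by the exponential of the integrated coefficient and the left side closes into one derivative.


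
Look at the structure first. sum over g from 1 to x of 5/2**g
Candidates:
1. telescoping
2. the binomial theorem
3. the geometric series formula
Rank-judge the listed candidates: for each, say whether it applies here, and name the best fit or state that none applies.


Diagnosis: the geometric series formula — consecutive terms stand in a fixed index-free ratio — the geometric sum formula closes it.
- telescoping — the summand is not presented as a shifted difference — a telescoping rewrite may exist, but the displayed structure does not offer one.
- the binomial theorem: there is no pair of bases whose matched powers would reassemble into a single binomial power.
- the geometric series formula: applicable, and directly so.


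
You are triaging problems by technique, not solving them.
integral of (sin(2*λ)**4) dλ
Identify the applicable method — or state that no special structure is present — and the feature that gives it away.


Verdict: a trigonometric identity — sin(2*λ)**4 is an even power — the power-reduction identity rewrites it into first-degree cosines.


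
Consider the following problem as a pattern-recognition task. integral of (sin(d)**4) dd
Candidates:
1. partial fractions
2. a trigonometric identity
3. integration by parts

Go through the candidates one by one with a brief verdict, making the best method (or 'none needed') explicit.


Verdict: a trigonometric identity — sin(d)**4 is an even power — the power-reduction identity rewrites it into first-degree cosines.
- partial fractions — there is no rational-function structure to decompose.
- a trigonometric identity — yes, a natural case for it.
- integration by parts: not the fit here: there is no polynomial factor to ladder down — parts can still close the trigonometric product by recursion, though the identity rewrite is the direct route.


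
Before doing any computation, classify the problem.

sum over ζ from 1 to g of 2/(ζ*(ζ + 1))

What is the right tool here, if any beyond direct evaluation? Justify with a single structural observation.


Verdict: telescoping — poles of 2/(ζ*(ζ + 1)) differ by an integer, the telltale of a telescoping partial-fraction sum.


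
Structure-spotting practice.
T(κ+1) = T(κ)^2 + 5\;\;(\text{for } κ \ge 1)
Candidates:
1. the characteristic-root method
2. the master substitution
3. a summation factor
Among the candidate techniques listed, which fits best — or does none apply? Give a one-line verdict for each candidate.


Verdict: no special technique — the recurrence is nonlinear in the sequence terms; no linear-recurrence method fits it as written — one iterates or studies it directly.
- the characteristic-root method: the recursion is nonlinear in the sequence values, so no linear-modes ansatz applies.
- the master substitution: the recursive argument is a shift of the index, not a fixed fraction of it.
- a summation factor: no summation factor applies — the rule is not linear in the sequence values.


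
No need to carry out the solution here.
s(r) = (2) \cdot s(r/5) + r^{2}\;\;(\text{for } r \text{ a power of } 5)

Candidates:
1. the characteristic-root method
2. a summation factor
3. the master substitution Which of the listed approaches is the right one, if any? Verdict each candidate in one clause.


Technique: the master substitution — the argument shrinks by the factor 5, so measure the index on a logarithmic scale and the recursion becomes a shift.
- the characteristic-root method: a divided-index call is not the fixed-shift linear shape that characteristic roots solve.
- a summation factor: a divided-index call is outside the fixed-shift first-order family a summation factor normalizes.
- the master substitution: yes — fits the structure here.


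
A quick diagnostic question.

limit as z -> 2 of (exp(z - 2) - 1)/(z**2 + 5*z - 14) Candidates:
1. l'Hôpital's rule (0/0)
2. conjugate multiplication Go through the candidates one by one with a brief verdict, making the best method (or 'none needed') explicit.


Method: l'Hôpital's rule (0/0) — plug in 2: top and bottom both hit zero, so differentiate each and retry. Known elementary limits would finish this too — the rule just bypasses the case analysis.
- l'Hôpital's rule (0/0): yes, a natural case for it.
- conjugate multiplication: no difference of divergent radicals appears, so rationalizing has nothing to cancel.


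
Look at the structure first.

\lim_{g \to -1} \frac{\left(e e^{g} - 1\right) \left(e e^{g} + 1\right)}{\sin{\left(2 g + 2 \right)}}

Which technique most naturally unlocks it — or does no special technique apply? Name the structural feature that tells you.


Verdict: l'Hôpital's rule (0/0) — plug in -1: top and bottom both hit zero, so differentiate each and retry. A first-order expansion at the point is an equally standard path; the rule packages it.


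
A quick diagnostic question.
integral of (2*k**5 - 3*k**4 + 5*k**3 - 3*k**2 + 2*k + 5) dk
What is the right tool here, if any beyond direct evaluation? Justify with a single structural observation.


Verdict: no special technique — a term-by-term power-rule job in k; no substitution or rearrangement earns its keep here.


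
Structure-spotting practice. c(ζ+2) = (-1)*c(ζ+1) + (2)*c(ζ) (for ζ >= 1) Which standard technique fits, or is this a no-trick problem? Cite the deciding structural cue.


Technique: the characteristic-root method — because shifting ζ leaves the equation's coefficients unchanged, exponential trials reduce it to algebra.


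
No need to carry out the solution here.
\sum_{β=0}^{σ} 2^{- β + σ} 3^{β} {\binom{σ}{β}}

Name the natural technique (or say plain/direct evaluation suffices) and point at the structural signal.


Diagnosis: the binomial theorem — the binomial coefficients weight matched powers of 3 and 2, which is exactly the expansion of a binomial power.


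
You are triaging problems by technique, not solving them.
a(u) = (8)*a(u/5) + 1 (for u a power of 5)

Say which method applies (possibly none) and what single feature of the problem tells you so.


Verdict: the master substitution — a divide-and-conquer shape: argument u/5, so change variables with u = 5^m and solve the linear version.


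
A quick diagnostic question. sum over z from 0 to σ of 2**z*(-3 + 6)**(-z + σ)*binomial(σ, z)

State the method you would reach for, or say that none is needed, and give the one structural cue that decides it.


Best approach: the binomial theorem — the binomial coefficients weight matched powers of 2 and (-3 + 6), which is exactly the expansion of a binomial power.


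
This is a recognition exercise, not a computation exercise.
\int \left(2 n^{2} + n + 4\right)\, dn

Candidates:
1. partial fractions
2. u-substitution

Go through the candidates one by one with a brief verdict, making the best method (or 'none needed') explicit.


Technique: no special technique — scan for structure and find none: constant multiples of powers of n, integrate directly.
- partial fractions — there is no rational-function structure to decompose.
- u-substitution — any workable substitution here is cosmetic — the integrand is already in directly integrable form.


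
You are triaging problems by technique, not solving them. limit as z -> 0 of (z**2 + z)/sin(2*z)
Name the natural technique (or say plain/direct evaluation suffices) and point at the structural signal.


Verdict: l'Hôpital's rule (0/0) — both numerator and denominator vanish at 0: the genuine 0/0 indeterminate that l'Hôpital exists for. One could equally expand both pieces locally and compare leading terms; the rule does that in one stroke.


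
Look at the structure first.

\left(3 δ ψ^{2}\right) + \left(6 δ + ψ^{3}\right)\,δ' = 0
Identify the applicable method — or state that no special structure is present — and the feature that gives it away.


Diagnosis: the exact-equation method — the compatibility test passes: the δ-derivative of 3 δ ψ^{2} matches the ψ-derivative of 6 δ + ψ^{3}, so integrate a potential.


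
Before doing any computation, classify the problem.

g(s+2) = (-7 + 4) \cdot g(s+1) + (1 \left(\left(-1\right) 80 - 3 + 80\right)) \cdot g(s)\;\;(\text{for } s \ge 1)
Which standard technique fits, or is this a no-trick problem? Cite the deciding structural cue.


Technique: the characteristic-root method — no index-dependence in the weights and nothing inhomogeneous: classic characteristic-equation setup.


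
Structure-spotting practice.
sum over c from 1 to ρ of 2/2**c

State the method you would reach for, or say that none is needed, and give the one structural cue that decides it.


Technique: the geometric series formula — consecutive terms stand in a fixed index-free ratio — the geometric sum formula closes it.


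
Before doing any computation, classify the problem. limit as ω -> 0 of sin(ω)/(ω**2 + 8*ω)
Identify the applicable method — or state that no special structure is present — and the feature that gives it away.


Technique: l'Hôpital's rule (0/0) — both numerator and denominator vanish at 0: the genuine 0/0 indeterminate that l'Hôpital exists for. One could equally expand both pieces locally and compare leading terms; the rule does that in one stroke.


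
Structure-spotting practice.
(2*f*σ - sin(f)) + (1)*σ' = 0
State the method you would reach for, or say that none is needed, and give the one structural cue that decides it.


Technique: a linear integrating factor — the equation is linear in σ with coefficient 2*f; multiplying by the integrating factor exp(∫2*f) makes the left side a perfect derivative.


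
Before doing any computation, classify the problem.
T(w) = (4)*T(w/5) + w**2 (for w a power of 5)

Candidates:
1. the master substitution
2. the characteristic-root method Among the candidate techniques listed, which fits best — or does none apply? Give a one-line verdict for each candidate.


Technique: the master substitution — the argument shrinks by the factor 5, so measure the index on a logarithmic scale and the recursion becomes a shift.
- the master substitution — applies; the problem has the shape this method handles.
- the characteristic-root method: the recursion divides its index rather than shifting it — outside the constant-shift family the root method covers.


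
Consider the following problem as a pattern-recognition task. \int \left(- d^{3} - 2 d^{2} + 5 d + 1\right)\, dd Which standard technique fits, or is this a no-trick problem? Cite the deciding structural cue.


Verdict: no special technique — a term-by-term power-rule job in d; no substitution or rearrangement earns its keep here.


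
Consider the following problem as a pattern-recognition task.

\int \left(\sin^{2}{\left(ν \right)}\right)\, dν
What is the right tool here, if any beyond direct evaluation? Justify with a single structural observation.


Technique: a trigonometric identity — apply power reduction to \sin^{2}{\left(ν \right)}; each application halves the trigonometric degree.


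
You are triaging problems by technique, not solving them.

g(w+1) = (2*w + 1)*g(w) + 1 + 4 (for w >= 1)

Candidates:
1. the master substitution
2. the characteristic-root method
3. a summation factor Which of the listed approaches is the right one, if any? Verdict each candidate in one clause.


Verdict: a summation factor — it is first-order linear but the coefficient 2*w + 1 depends on the index, so multiply through by a summation factor to telescope it.
- the master substitution: the recursive argument is a shift of the index, not a fixed fraction of it.
- the characteristic-root method: an index-dependent weight blocks the pure exponential ansatz.
- a summation factor: yes, a natural case for it.


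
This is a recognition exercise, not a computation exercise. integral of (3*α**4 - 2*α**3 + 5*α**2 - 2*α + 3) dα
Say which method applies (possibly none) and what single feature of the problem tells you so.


Technique: no special technique — nothing composite, nothing rational, nothing trigonometric — each constant-multiple power of α integrates by the power rule alone.


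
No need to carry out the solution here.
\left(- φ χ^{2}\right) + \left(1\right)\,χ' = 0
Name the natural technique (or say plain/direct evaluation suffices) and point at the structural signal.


Method: separation of variables — the derivative equals a pure function of φ (namely φ) times a pure function of χ (namely χ^{2}); divide and integrate each side.


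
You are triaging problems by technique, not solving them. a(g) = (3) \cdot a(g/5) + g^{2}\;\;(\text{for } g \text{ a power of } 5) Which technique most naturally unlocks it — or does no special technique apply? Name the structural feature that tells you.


Technique: the master substitution — treat m = log base 5 of g as the new clock: one recursion step advances m by one while g scales by 5.


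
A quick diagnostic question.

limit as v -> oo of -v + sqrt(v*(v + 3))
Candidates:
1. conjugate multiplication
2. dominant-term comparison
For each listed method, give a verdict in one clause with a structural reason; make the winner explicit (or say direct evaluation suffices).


Best approach: conjugate multiplication — divergence minus divergence hides a finite answer — expose it by pairing sqrt(v*(v + 3)) - v with its conjugate.
- conjugate multiplication: yes — fits the structure here.
- dominant-term comparison: no dominant power emerges to decide the limit by degree comparison.


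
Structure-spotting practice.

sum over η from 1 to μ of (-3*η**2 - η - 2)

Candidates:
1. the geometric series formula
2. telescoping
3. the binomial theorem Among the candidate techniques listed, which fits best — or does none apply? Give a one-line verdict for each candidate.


Diagnosis: no special technique — no cancellation, no constant ratio, no binomial weights — just polynomial terms summed directly.
- the geometric series formula: the term-to-term ratio drifts with the index — the one thing the geometric formula cannot absorb.
- telescoping: as presented, consecutive terms share no shifted copy to cancel against — no rewrite is on display to change that.
- the binomial theorem: no binomial coefficients pair with matched powers.


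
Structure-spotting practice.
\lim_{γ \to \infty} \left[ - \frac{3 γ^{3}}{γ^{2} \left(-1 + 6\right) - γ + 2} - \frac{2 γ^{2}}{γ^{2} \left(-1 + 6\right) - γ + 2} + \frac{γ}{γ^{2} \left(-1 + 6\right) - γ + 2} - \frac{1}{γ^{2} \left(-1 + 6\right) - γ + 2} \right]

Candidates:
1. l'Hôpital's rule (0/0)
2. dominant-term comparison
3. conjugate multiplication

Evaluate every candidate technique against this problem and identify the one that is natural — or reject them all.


Method: dominant-term comparison — divide by the highest power of γ present: lower-order terms vanish and the dominant ratio remains.
- l'Hôpital's rule (0/0): as a single quotient the expression runs to ∞/∞ at the limit point — an at-infinity form of the rule would apply, though the leading-growth comparison is the direct reading.
- dominant-term comparison — yes — fits the structure here.
- conjugate multiplication — no divergent radical difference is present for a conjugate pair to cancel.


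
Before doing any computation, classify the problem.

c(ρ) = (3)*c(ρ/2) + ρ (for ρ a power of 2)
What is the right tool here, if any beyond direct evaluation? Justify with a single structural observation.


Best approach: the master substitution — the argument contracts 2-fold per step: reindex ρ exponentially and solve the linear recurrence in the new index.


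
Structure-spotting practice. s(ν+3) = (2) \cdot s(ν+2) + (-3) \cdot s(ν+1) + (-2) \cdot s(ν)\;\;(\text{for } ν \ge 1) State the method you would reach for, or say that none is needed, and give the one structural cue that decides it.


Best approach: the characteristic-root method — linear, homogeneous, constant coefficients: solutions of the form r^ν exist — find the roots of the characteristic polynomial.


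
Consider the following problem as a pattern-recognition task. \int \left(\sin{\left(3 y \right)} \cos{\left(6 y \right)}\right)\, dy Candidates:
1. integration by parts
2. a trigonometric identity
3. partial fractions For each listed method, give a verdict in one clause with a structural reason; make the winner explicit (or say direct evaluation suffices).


Verdict: a trigonometric identity — \sin{\left(3 y \right)} \cos{\left(6 y \right)} mixes two frequencies; the product-to-sum identity splits it into single-frequency sinusoids.
- integration by parts — not the natural route: no polynomial-kernel product appears — a recursive parts reduction of the trigonometric product exists, but the identity rewrite is direct.
- a trigonometric identity: applicable, and directly so.
- partial fractions — the expression is not a ratio of polynomials that decomposes further.


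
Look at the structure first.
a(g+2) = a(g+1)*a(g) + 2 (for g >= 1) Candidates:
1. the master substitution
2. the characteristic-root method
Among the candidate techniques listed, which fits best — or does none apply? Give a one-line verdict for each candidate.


Best approach: no special technique — the unknown sequence enters the update nonlinearly, so no linear method fits the recurrence as written — direct iteration remains.
- the master substitution — the recursive argument is a shift of the index, not a fixed fraction of it.
- the characteristic-root method — nonlinearity rules out exponential-mode superposition from the start.


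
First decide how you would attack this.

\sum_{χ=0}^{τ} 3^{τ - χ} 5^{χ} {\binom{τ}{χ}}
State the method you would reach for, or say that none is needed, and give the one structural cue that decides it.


Technique: the binomial theorem — the summand is term χ of a binomial expansion in 5 and 3; the whole sum is a single power.


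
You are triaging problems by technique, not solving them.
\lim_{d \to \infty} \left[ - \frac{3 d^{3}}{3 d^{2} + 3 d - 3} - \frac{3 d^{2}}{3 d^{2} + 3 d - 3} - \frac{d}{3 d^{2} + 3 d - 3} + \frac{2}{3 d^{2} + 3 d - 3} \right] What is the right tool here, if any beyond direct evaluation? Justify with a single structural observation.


Best approach: dominant-term comparison — at large d only the top-degree terms survive; compare the leading terms and the limit falls out. As a single quotient, the ∞/∞ shape would yield to repeated differentiation as well — the growth comparison gets there in one look.


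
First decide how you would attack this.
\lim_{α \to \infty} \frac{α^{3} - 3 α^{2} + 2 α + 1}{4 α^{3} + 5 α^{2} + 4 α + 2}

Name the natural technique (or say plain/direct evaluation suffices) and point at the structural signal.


Best approach: dominant-term comparison — divide by the highest power of α present: lower-order terms vanish and the dominant ratio remains. As a single quotient, the ∞/∞ shape would yield to repeated differentiation as well — the growth comparison gets there in one look.


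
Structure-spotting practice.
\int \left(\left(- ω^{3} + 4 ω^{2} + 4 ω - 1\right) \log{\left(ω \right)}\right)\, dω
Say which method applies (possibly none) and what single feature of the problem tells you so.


Diagnosis: integration by parts — with u = \log{\left(ω \right)} the logarithm disappears after one differentiation, leaving a power-rule integral.


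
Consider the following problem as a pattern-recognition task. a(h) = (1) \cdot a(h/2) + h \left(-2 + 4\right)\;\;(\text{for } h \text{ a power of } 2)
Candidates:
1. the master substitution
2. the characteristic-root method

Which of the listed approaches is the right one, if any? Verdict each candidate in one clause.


Verdict: the master substitution — treat m = log base 2 of h as the new clock: one recursion step advances m by one while h scales by 2.
- the master substitution: yes, a natural case for it.
- the characteristic-root method — a divided-index call is not the fixed-shift linear shape that characteristic roots solve.
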